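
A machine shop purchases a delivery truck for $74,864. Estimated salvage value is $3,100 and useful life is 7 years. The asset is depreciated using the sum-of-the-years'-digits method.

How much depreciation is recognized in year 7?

Depreciable base = $74,864 − $3,100 = $71,764.
Sum of the years' digits = 7+6+5+4+3+2+1 = 28.
Year 1: $71,764 × 7/28 = $17,941. Book value $56,923.
Year 2: $71,764 × 6/28 = $15,378. Book value $41,545.
Year 3: $71,764 × 5/28 = $12,815. Book value $28,730.
Year 4: $71,764 × 4/28 = $10,252. Book value $18,478.
Year 5: $71,764 × 3/28 = $7,689. Book value $10,789.
Year 6: $71,764 × 2/28 = $5,126. Book value $5,663.
Year 7: $71,764 × 1/28 = $2,563. Book value $3,100.

$2,563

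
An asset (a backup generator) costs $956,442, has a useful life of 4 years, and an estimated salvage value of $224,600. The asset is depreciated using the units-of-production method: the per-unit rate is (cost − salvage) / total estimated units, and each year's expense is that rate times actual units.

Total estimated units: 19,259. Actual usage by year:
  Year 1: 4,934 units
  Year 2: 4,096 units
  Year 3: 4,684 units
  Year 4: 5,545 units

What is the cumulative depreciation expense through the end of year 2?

Depreciable base = $956,442 − $224,600 = $731,842.
Rate = $731,842 / 19,259 units = $38 per unit.
Year 1: 4,934 × $38 = $187,492. Book value $768,950.
Year 2: 4,096 × $38 = $155,648. Book value $613,302.
Accumulated through year 2 = $956,442 − $613,302 = $343,140.

$343,140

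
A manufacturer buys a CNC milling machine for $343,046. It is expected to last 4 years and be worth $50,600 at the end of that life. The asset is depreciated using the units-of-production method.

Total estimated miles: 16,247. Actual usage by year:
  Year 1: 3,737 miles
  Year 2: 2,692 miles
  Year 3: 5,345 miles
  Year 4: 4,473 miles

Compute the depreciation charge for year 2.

$48,456

Depreciable base = $343,046 − $50,600 = $292,446.
Rate = $292,446 / 16,247 miles = $18 per mile.
Year 1: 3,737 × $18 = $67,266. Book value $275,780.
Year 2: 2,692 × $18 = $48,456. Book value $227,324.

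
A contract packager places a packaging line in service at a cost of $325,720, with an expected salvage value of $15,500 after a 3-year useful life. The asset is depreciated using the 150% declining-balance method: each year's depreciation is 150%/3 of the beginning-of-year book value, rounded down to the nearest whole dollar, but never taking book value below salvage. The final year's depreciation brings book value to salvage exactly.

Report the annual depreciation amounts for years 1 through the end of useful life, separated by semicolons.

$162,860; $81,430; $65,930

Depreciable base = $325,720 − $15,500 = $310,220.
Year 1: ⌊$325,720 × 150%/3⌋ = $162,860. Book value $162,860.
Year 2: ⌊$162,860 × 150%/3⌋ = $81,430. Book value $81,430.
Year 3 (final): $81,430 − $15,500 = $65,930. Book value $15,500.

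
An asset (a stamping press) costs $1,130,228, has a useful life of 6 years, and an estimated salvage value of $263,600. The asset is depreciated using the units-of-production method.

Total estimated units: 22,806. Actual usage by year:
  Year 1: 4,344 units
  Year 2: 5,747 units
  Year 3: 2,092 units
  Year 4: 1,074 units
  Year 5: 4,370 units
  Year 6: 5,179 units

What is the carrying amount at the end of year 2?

$746,770

Depreciable base = $1,130,228 − $263,600 = $866,628.
Rate = $866,628 / 22,806 units = $38 per unit.
Year 1: 4,344 × $38 = $165,072. Book value $965,156.
Year 2: 5,747 × $38 = $218,386. Book value $746,770.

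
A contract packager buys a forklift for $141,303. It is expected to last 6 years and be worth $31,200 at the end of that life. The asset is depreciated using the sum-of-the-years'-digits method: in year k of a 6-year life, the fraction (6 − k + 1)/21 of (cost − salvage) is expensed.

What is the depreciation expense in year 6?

$5,243

Depreciable base = $141,303 − $31,200 = $110,103.
Sum of the years' digits = 6+5+4+3+2+1 = 21.
Year 1: $110,103 × 6/21 = $31,458. Book value $109,845.
Year 2: $110,103 × 5/21 = $26,215. Book value $83,630.
Year 3: $110,103 × 4/21 = $20,972. Book value $62,658.
Year 4: $110,103 × 3/21 = $15,729. Book value $46,929.
Year 5: $110,103 × 2/21 = $10,486. Book value $36,443.
Year 6: $110,103 × 1/21 = $5,243. Book value $31,200.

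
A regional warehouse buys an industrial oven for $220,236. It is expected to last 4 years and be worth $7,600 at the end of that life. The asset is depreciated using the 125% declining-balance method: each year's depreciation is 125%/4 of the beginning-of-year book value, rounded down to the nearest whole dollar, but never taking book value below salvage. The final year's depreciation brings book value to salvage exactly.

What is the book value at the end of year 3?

Depreciable base = $220,236 − $7,600 = $212,636.
Year 1: ⌊$220,236 × 125%/4⌋ = $68,823. Book value $151,413.
Year 2: ⌊$151,413 × 125%/4⌋ = $47,316. Book value $104,097.
Year 3: ⌊$104,097 × 125%/4⌋ = $32,530. Book value $71,567.

$71,567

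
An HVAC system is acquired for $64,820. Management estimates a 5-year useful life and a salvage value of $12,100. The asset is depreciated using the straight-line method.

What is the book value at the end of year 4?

Depreciable base = $64,820 − $12,100 = $52,720.
Annual expense = $52,720 / 5 = $10,544.
End of year 1: book value $54,276.
End of year 2: book value $43,732.
End of year 3: book value $33,188.
End of year 4: book value $22,644.

$22,644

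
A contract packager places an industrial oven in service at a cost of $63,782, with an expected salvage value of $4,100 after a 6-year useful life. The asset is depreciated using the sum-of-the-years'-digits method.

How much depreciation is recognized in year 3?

$11,368

Depreciable base = $63,782 − $4,100 = $59,682.
Sum of the years' digits = 6+5+4+3+2+1 = 21.
Year 1: $59,682 × 6/21 = $17,052. Book value $46,730.
Year 2: $59,682 × 5/21 = $14,210. Book value $32,520.
Year 3: $59,682 × 4/21 = $11,368. Book value $21,152.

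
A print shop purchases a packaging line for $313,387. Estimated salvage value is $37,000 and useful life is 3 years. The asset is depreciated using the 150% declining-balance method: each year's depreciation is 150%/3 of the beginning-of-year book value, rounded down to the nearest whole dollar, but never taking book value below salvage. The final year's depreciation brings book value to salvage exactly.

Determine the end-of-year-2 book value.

$78,347

Depreciable base = $313,387 − $37,000 = $276,387.
Year 1: ⌊$313,387 × 150%/3⌋ = $156,693. Book value $156,694.
Year 2: ⌊$156,694 × 150%/3⌋ = $78,347. Book value $78,347.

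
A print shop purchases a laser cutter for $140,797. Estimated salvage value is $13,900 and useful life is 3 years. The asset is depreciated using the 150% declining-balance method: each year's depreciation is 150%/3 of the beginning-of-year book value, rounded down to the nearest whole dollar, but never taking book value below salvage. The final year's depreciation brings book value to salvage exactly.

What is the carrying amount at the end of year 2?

Depreciable base = $140,797 − $13,900 = $126,897.
Year 1: ⌊$140,797 × 150%/3⌋ = $70,398. Book value $70,399.
Year 2: ⌊$70,399 × 150%/3⌋ = $35,199. Book value $35,200.

$35,200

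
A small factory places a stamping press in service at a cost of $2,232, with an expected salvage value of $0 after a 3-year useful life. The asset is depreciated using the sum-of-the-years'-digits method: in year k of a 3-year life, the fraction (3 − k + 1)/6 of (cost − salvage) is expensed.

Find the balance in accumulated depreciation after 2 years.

Depreciable base = $2,232 − $0 = $2,232.
Sum of the years' digits = 3+2+1 = 6.
Year 1: $2,232 × 3/6 = $1,116. Book value $1,116.
Year 2: $2,232 × 2/6 = $744. Book value $372.
Accumulated through year 2 = $2,232 − $372 = $1,860.

$1,860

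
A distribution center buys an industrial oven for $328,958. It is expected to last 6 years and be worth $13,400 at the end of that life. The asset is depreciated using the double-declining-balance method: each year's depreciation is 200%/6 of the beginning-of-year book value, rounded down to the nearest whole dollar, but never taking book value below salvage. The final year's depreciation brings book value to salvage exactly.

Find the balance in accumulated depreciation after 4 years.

Depreciable base = $328,958 − $13,400 = $315,558.
Year 1: ⌊$328,958 × 200%/6⌋ = $109,652. Book value $219,306.
Year 2: ⌊$219,306 × 200%/6⌋ = $73,102. Book value $146,204.
Year 3: ⌊$146,204 × 200%/6⌋ = $48,734. Book value $97,470.
Year 4: ⌊$97,470 × 200%/6⌋ = $32,490. Book value $64,980.
Accumulated through year 4 = $328,958 − $64,980 = $263,978.

$263,978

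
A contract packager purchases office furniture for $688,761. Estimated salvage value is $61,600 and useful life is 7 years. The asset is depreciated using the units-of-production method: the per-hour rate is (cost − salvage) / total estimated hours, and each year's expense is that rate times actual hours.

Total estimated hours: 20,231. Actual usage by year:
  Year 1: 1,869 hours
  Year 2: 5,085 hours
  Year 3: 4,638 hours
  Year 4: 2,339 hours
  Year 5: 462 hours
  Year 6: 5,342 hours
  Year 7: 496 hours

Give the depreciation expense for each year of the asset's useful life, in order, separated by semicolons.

$57,939; $157,635; $143,778; $72,509; $14,322; $165,602; $15,376

Depreciable base = $688,761 − $61,600 = $627,161.
Rate = $627,161 / 20,231 hours = $31 per hour.
Year 1: 1,869 × $31 = $57,939. Book value $630,822.
Year 2: 5,085 × $31 = $157,635. Book value $473,187.
Year 3: 4,638 × $31 = $143,778. Book value $329,409.
Year 4: 2,339 × $31 = $72,509. Book value $256,900.
Year 5: 462 × $31 = $14,322. Book value $242,578.
Year 6: 5,342 × $31 = $165,602. Book value $76,976.
Year 7: 496 × $31 = $15,376. Book value $61,600.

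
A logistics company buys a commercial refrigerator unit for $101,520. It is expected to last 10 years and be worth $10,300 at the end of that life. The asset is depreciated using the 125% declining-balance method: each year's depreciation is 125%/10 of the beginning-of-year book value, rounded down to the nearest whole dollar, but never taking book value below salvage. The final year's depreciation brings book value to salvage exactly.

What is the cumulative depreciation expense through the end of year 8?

$66,634

Depreciable base = $101,520 − $10,300 = $91,220.
Year 1: ⌊$101,520 × 125%/10⌋ = $12,690. Book value $88,830.
Year 2: ⌊$88,830 × 125%/10⌋ = $11,103. Book value $77,727.
Year 3: ⌊$77,727 × 125%/10⌋ = $9,715. Book value $68,012.
Year 4: ⌊$68,012 × 125%/10⌋ = $8,501. Book value $59,511.
Year 5: ⌊$59,511 × 125%/10⌋ = $7,438. Book value $52,073.
Year 6: ⌊$52,073 × 125%/10⌋ = $6,509. Book value $45,564.
Year 7: ⌊$45,564 × 125%/10⌋ = $5,695. Book value $39,869.
Year 8: ⌊$39,869 × 125%/10⌋ = $4,983. Book value $34,886.
Accumulated through year 8 = $101,520 − $34,886 = $66,634.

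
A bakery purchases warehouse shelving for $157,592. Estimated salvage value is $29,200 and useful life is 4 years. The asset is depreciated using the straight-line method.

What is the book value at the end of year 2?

$93,396

Depreciable base = $157,592 − $29,200 = $128,392.
Annual expense = $128,392 / 4 = $32,098.
End of year 1: book value $125,494.
End of year 2: book value $93,396.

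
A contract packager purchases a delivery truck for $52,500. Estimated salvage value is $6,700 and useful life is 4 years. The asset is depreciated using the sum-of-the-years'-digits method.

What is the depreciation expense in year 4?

$4,580

Depreciable base = $52,500 − $6,700 = $45,800.
Sum of the years' digits = 4+3+2+1 = 10.
Year 1: $45,800 × 4/10 = $18,320. Book value $34,180.
Year 2: $45,800 × 3/10 = $13,740. Book value $20,440.
Year 3: $45,800 × 2/10 = $9,160. Book value $11,280.
Year 4: $45,800 × 1/10 = $4,580. Book value $6,700.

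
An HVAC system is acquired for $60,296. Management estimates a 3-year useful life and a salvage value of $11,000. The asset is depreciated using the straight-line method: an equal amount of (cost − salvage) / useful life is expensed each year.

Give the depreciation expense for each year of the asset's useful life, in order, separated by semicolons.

Depreciable base = $60,296 − $11,000 = $49,296.
Annual expense = $49,296 / 3 = $16,432.
End of year 1: book value $43,864.
End of year 2: book value $27,432.
End of year 3: book value $11,000.

$16,432; $16,432; $16,432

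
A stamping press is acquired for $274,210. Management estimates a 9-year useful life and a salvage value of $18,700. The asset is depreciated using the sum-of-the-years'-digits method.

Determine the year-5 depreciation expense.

$28,390

Depreciable base = $274,210 − $18,700 = $255,510.
Sum of the years' digits = 9+8+7+6+5+4+3+2+1 = 45.
Year 1: $255,510 × 9/45 = $51,102. Book value $223,108.
Year 2: $255,510 × 8/45 = $45,424. Book value $177,684.
Year 3: $255,510 × 7/45 = $39,746. Book value $137,938.
Year 4: $255,510 × 6/45 = $34,068. Book value $103,870.
Year 5: $255,510 × 5/45 = $28,390. Book value $75,480.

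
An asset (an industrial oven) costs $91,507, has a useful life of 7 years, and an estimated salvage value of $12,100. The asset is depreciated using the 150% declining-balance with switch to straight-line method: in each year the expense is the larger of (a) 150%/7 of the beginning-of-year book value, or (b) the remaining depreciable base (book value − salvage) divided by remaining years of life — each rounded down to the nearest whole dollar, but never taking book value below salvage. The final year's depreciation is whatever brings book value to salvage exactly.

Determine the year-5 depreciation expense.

Depreciable base = $91,507 − $12,100 = $79,407.
Year 1: DB = ⌊$91,507 × 150%/7⌋ = $19,608; SL = ⌊$79,407/7⌋ = $11,343 → take DB $19,608. Book value $71,899.
Year 2: DB = ⌊$71,899 × 150%/7⌋ = $15,406; SL = ⌊$59,799/6⌋ = $9,966 → take DB $15,406. Book value $56,493.
Year 3: DB = ⌊$56,493 × 150%/7⌋ = $12,105; SL = ⌊$44,393/5⌋ = $8,878 → take DB $12,105. Book value $44,388.
Year 4: DB = ⌊$44,388 × 150%/7⌋ = $9,511; SL = ⌊$32,288/4⌋ = $8,072 → take DB $9,511. Book value $34,877.
Year 5: DB = ⌊$34,877 × 150%/7⌋ = $7,473; SL = ⌊$22,777/3⌋ = $7,592 → take SL $7,592. Book value $27,285.

$7,592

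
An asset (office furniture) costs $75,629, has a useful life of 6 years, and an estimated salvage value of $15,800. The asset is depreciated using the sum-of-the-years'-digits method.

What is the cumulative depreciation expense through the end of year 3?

$42,735

Depreciable base = $75,629 − $15,800 = $59,829.
Sum of the years' digits = 6+5+4+3+2+1 = 21.
Year 1: $59,829 × 6/21 = $17,094. Book value $58,535.
Year 2: $59,829 × 5/21 = $14,245. Book value $44,290.
Year 3: $59,829 × 4/21 = $11,396. Book value $32,894.
Accumulated through year 3 = $75,629 − $32,894 = $42,735.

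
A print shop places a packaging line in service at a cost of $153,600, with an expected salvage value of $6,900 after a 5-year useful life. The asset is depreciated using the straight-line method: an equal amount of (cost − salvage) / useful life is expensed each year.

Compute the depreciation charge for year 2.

Depreciable base = $153,600 − $6,900 = $146,700.
Annual expense = $146,700 / 5 = $29,340.

$29,340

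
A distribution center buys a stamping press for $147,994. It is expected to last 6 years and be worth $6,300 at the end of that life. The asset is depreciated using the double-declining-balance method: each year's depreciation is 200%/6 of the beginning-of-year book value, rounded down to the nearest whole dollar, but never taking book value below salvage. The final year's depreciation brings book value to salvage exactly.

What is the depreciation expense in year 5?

$9,744

Depreciable base = $147,994 − $6,300 = $141,694.
Year 1: ⌊$147,994 × 200%/6⌋ = $49,331. Book value $98,663.
Year 2: ⌊$98,663 × 200%/6⌋ = $32,887. Book value $65,776.
Year 3: ⌊$65,776 × 200%/6⌋ = $21,925. Book value $43,851.
Year 4: ⌊$43,851 × 200%/6⌋ = $14,617. Book value $29,234.
Year 5: ⌊$29,234 × 200%/6⌋ = $9,744. Book value $19,490.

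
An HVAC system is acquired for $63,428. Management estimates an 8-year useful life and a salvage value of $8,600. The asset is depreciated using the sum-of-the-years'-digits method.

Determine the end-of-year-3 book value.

$31,445

Depreciable base = $63,428 − $8,600 = $54,828.
Sum of the years' digits = 8+7+6+5+4+3+2+1 = 36.
Year 1: $54,828 × 8/36 = $12,184. Book value $51,244.
Year 2: $54,828 × 7/36 = $10,661. Book value $40,583.
Year 3: $54,828 × 6/36 = $9,138. Book value $31,445.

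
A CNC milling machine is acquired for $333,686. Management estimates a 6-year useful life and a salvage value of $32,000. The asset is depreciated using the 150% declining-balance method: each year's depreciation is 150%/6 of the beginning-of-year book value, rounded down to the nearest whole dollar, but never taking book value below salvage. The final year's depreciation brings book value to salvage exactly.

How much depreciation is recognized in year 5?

Depreciable base = $333,686 − $32,000 = $301,686.
Year 1: ⌊$333,686 × 150%/6⌋ = $83,421. Book value $250,265.
Year 2: ⌊$250,265 × 150%/6⌋ = $62,566. Book value $187,699.
Year 3: ⌊$187,699 × 150%/6⌋ = $46,924. Book value $140,775.
Year 4: ⌊$140,775 × 150%/6⌋ = $35,193. Book value $105,582.
Year 5: ⌊$105,582 × 150%/6⌋ = $26,395. Book value $79,187.

$26,395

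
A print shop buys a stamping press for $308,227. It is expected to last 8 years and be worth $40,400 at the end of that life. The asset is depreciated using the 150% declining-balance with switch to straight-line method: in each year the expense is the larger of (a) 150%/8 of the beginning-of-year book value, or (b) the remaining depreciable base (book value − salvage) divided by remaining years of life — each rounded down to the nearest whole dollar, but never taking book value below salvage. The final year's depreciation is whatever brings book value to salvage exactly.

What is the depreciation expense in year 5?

Depreciable base = $308,227 − $40,400 = $267,827.
Year 1: DB = ⌊$308,227 × 150%/8⌋ = $57,792; SL = ⌊$267,827/8⌋ = $33,478 → take DB $57,792. Book value $250,435.
Year 2: DB = ⌊$250,435 × 150%/8⌋ = $46,956; SL = ⌊$210,035/7⌋ = $30,005 → take DB $46,956. Book value $203,479.
Year 3: DB = ⌊$203,479 × 150%/8⌋ = $38,152; SL = ⌊$163,079/6⌋ = $27,179 → take DB $38,152. Book value $165,327.
Year 4: DB = ⌊$165,327 × 150%/8⌋ = $30,998; SL = ⌊$124,927/5⌋ = $24,985 → take DB $30,998. Book value $134,329.
Year 5: DB = ⌊$134,329 × 150%/8⌋ = $25,186; SL = ⌊$93,929/4⌋ = $23,482 → take DB $25,186. Book value $109,143.

$25,186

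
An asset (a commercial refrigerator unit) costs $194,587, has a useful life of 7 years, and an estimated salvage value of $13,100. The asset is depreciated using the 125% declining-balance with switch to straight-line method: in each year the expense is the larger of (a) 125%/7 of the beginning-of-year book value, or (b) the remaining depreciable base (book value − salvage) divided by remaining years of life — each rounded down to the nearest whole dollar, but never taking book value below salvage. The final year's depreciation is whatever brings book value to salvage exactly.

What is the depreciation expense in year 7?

$23,640

Depreciable base = $194,587 − $13,100 = $181,487.
Year 1: DB = ⌊$194,587 × 125%/7⌋ = $34,747; SL = ⌊$181,487/7⌋ = $25,926 → take DB $34,747. Book value $159,840.
Year 2: DB = ⌊$159,840 × 125%/7⌋ = $28,542; SL = ⌊$146,740/6⌋ = $24,456 → take DB $28,542. Book value $131,298.
Year 3: DB = ⌊$131,298 × 125%/7⌋ = $23,446; SL = ⌊$118,198/5⌋ = $23,639 → take SL $23,639. Book value $107,659.
Year 4: DB = ⌊$107,659 × 125%/7⌋ = $19,224; SL = ⌊$94,559/4⌋ = $23,639 → take SL $23,639. Book value $84,020.
Year 5: DB = ⌊$84,020 × 125%/7⌋ = $15,003; SL = ⌊$70,920/3⌋ = $23,640 → take SL $23,640. Book value $60,380.
Year 6: DB = ⌊$60,380 × 125%/7⌋ = $10,782; SL = ⌊$47,280/2⌋ = $23,640 → take SL $23,640. Book value $36,740.
Year 7 (final): $36,740 − $13,100 = $23,640. Book value $13,100.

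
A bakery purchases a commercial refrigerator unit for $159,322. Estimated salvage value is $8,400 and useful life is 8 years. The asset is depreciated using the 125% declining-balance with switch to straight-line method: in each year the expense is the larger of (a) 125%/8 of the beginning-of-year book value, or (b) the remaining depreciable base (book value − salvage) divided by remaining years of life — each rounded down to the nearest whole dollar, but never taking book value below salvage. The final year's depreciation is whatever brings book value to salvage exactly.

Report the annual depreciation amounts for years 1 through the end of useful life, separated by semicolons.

Depreciable base = $159,322 − $8,400 = $150,922.
Year 1: DB = ⌊$159,322 × 125%/8⌋ = $24,894; SL = ⌊$150,922/8⌋ = $18,865 → take DB $24,894. Book value $134,428.
Year 2: DB = ⌊$134,428 × 125%/8⌋ = $21,004; SL = ⌊$126,028/7⌋ = $18,004 → take DB $21,004. Book value $113,424.
Year 3: DB = ⌊$113,424 × 125%/8⌋ = $17,722; SL = ⌊$105,024/6⌋ = $17,504 → take DB $17,722. Book value $95,702.
Year 4: DB = ⌊$95,702 × 125%/8⌋ = $14,953; SL = ⌊$87,302/5⌋ = $17,460 → take SL $17,460. Book value $78,242.
Year 5: DB = ⌊$78,242 × 125%/8⌋ = $12,225; SL = ⌊$69,842/4⌋ = $17,460 → take SL $17,460. Book value $60,782.
Year 6: DB = ⌊$60,782 × 125%/8⌋ = $9,497; SL = ⌊$52,382/3⌋ = $17,460 → take SL $17,460. Book value $43,322.
Year 7: DB = ⌊$43,322 × 125%/8⌋ = $6,769; SL = ⌊$34,922/2⌋ = $17,461 → take SL $17,461. Book value $25,861.
Year 8 (final): $25,861 − $8,400 = $17,461. Book value $8,400.

$24,894; $21,004; $17,722; $17,460; $17,460; $17,460; $17,461; $17,461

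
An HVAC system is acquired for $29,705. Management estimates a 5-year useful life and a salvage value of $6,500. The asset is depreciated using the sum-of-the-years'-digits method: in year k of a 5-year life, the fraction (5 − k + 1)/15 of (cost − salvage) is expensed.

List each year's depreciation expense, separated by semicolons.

Depreciable base = $29,705 − $6,500 = $23,205.
Sum of the years' digits = 5+4+3+2+1 = 15.
Year 1: $23,205 × 5/15 = $7,735. Book value $21,970.
Year 2: $23,205 × 4/15 = $6,188. Book value $15,782.
Year 3: $23,205 × 3/15 = $4,641. Book value $11,141.
Year 4: $23,205 × 2/15 = $3,094. Book value $8,047.
Year 5: $23,205 × 1/15 = $1,547. Book value $6,500.

$7,735; $6,188; $4,641; $3,094; $1,547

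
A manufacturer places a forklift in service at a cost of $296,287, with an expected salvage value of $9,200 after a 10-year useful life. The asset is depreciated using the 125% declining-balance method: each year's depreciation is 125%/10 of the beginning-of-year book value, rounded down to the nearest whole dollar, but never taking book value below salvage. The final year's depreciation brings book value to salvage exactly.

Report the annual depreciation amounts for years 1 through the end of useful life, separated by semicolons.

$37,035; $32,406; $28,355; $24,811; $21,710; $18,996; $16,621; $14,544; $12,726; $79,883

Depreciable base = $296,287 − $9,200 = $287,087.
Year 1: ⌊$296,287 × 125%/10⌋ = $37,035. Book value $259,252.
Year 2: ⌊$259,252 × 125%/10⌋ = $32,406. Book value $226,846.
Year 3: ⌊$226,846 × 125%/10⌋ = $28,355. Book value $198,491.
Year 4: ⌊$198,491 × 125%/10⌋ = $24,811. Book value $173,680.
Year 5: ⌊$173,680 × 125%/10⌋ = $21,710. Book value $151,970.
Year 6: ⌊$151,970 × 125%/10⌋ = $18,996. Book value $132,974.
Year 7: ⌊$132,974 × 125%/10⌋ = $16,621. Book value $116,353.
Year 8: ⌊$116,353 × 125%/10⌋ = $14,544. Book value $101,809.
Year 9: ⌊$101,809 × 125%/10⌋ = $12,726. Book value $89,083.
Year 10 (final): $89,083 − $9,200 = $79,883. Book value $9,200.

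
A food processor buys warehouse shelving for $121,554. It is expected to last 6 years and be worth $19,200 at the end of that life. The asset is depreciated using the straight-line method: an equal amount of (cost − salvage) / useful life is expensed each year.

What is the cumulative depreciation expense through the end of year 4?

Depreciable base = $121,554 − $19,200 = $102,354.
Annual expense = $102,354 / 6 = $17,059.
End of year 1: book value $104,495.
End of year 2: book value $87,436.
End of year 3: book value $70,377.
End of year 4: book value $53,318.
Accumulated through year 4 = $121,554 − $53,318 = $68,236.

$68,236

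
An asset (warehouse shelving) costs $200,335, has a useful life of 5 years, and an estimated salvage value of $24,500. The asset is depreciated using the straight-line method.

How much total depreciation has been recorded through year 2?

$70,334

Depreciable base = $200,335 − $24,500 = $175,835.
Annual expense = $175,835 / 5 = $35,167.
End of year 1: book value $165,168.
End of year 2: book value $130,001.
Accumulated through year 2 = $200,335 − $130,001 = $70,334.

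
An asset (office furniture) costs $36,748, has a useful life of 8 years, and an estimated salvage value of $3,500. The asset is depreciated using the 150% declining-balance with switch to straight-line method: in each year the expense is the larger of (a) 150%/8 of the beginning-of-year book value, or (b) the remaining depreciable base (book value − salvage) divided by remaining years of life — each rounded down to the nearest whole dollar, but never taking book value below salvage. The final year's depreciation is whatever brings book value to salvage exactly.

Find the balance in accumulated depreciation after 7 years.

Depreciable base = $36,748 − $3,500 = $33,248.
Year 1: DB = ⌊$36,748 × 150%/8⌋ = $6,890; SL = ⌊$33,248/8⌋ = $4,156 → take DB $6,890. Book value $29,858.
Year 2: DB = ⌊$29,858 × 150%/8⌋ = $5,598; SL = ⌊$26,358/7⌋ = $3,765 → take DB $5,598. Book value $24,260.
Year 3: DB = ⌊$24,260 × 150%/8⌋ = $4,548; SL = ⌊$20,760/6⌋ = $3,460 → take DB $4,548. Book value $19,712.
Year 4: DB = ⌊$19,712 × 150%/8⌋ = $3,696; SL = ⌊$16,212/5⌋ = $3,242 → take DB $3,696. Book value $16,016.
Year 5: DB = ⌊$16,016 × 150%/8⌋ = $3,003; SL = ⌊$12,516/4⌋ = $3,129 → take SL $3,129. Book value $12,887.
Year 6: DB = ⌊$12,887 × 150%/8⌋ = $2,416; SL = ⌊$9,387/3⌋ = $3,129 → take SL $3,129. Book value $9,758.
Year 7: DB = ⌊$9,758 × 150%/8⌋ = $1,829; SL = ⌊$6,258/2⌋ = $3,129 → take SL $3,129. Book value $6,629.
Accumulated through year 7 = $36,748 − $6,629 = $30,119.

$30,119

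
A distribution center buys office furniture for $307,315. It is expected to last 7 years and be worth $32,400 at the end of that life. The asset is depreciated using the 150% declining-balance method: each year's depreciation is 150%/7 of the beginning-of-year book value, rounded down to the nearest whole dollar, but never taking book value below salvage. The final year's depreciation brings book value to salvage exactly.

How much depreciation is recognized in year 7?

Depreciable base = $307,315 − $32,400 = $274,915.
Year 1: ⌊$307,315 × 150%/7⌋ = $65,853. Book value $241,462.
Year 2: ⌊$241,462 × 150%/7⌋ = $51,741. Book value $189,721.
Year 3: ⌊$189,721 × 150%/7⌋ = $40,654. Book value $149,067.
Year 4: ⌊$149,067 × 150%/7⌋ = $31,942. Book value $117,125.
Year 5: ⌊$117,125 × 150%/7⌋ = $25,098. Book value $92,027.
Year 6: ⌊$92,027 × 150%/7⌋ = $19,720. Book value $72,307.
Year 7 (final): $72,307 − $32,400 = $39,907. Book value $32,400.

$39,907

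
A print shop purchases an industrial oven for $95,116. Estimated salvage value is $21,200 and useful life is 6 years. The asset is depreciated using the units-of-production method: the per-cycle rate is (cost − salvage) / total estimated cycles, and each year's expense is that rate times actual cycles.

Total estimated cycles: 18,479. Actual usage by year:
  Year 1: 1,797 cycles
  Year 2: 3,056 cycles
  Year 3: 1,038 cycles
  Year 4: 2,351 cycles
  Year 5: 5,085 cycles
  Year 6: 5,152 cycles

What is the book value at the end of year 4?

$62,148

Depreciable base = $95,116 − $21,200 = $73,916.
Rate = $73,916 / 18,479 cycles = $4 per cycle.
Year 1: 1,797 × $4 = $7,188. Book value $87,928.
Year 2: 3,056 × $4 = $12,224. Book value $75,704.
Year 3: 1,038 × $4 = $4,152. Book value $71,552.
Year 4: 2,351 × $4 = $9,404. Book value $62,148.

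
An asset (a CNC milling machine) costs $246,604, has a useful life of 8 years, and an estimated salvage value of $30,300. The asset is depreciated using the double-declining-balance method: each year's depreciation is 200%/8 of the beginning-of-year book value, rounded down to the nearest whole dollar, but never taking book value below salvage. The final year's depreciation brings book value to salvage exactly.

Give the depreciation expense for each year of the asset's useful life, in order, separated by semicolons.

$61,651; $46,238; $34,678; $26,009; $19,507; $14,630; $10,972; $2,619

Depreciable base = $246,604 − $30,300 = $216,304.
Year 1: ⌊$246,604 × 200%/8⌋ = $61,651. Book value $184,953.
Year 2: ⌊$184,953 × 200%/8⌋ = $46,238. Book value $138,715.
Year 3: ⌊$138,715 × 200%/8⌋ = $34,678. Book value $104,037.
Year 4: ⌊$104,037 × 200%/8⌋ = $26,009. Book value $78,028.
Year 5: ⌊$78,028 × 200%/8⌋ = $19,507. Book value $58,521.
Year 6: ⌊$58,521 × 200%/8⌋ = $14,630. Book value $43,891.
Year 7: ⌊$43,891 × 200%/8⌋ = $10,972. Book value $32,919.
Year 8 (final): $32,919 − $30,300 = $2,619. Book value $30,300.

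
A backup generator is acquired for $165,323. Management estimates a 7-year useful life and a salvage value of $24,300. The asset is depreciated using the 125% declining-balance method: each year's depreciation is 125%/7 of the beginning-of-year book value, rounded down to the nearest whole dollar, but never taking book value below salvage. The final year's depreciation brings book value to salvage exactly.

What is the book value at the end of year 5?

Depreciable base = $165,323 − $24,300 = $141,023.
Year 1: ⌊$165,323 × 125%/7⌋ = $29,521. Book value $135,802.
Year 2: ⌊$135,802 × 125%/7⌋ = $24,250. Book value $111,552.
Year 3: ⌊$111,552 × 125%/7⌋ = $19,920. Book value $91,632.
Year 4: ⌊$91,632 × 125%/7⌋ = $16,362. Book value $75,270.
Year 5: ⌊$75,270 × 125%/7⌋ = $13,441. Book value $61,829.

$61,829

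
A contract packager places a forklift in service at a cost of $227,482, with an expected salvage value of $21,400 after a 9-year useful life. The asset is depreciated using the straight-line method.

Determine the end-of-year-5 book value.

$112,992

Depreciable base = $227,482 − $21,400 = $206,082.
Annual expense = $206,082 / 9 = $22,898.
End of year 1: book value $204,584.
End of year 2: book value $181,686.
End of year 3: book value $158,788.
End of year 4: book value $135,890.
End of year 5: book value $112,992.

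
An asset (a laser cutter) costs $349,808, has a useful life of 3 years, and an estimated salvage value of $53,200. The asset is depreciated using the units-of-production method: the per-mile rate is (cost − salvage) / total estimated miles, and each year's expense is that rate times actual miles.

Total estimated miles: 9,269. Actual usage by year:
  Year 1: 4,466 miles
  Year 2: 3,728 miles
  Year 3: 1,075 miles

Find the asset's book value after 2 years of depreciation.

Depreciable base = $349,808 − $53,200 = $296,608.
Rate = $296,608 / 9,269 miles = $32 per mile.
Year 1: 4,466 × $32 = $142,912. Book value $206,896.
Year 2: 3,728 × $32 = $119,296. Book value $87,600.

$87,600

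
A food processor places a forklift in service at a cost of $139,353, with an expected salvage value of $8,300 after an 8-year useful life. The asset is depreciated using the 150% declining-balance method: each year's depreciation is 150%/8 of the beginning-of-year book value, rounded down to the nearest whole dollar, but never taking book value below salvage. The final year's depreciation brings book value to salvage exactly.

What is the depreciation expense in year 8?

$24,276

Depreciable base = $139,353 − $8,300 = $131,053.
Year 1: ⌊$139,353 × 150%/8⌋ = $26,128. Book value $113,225.
Year 2: ⌊$113,225 × 150%/8⌋ = $21,229. Book value $91,996.
Year 3: ⌊$91,996 × 150%/8⌋ = $17,249. Book value $74,747.
Year 4: ⌊$74,747 × 150%/8⌋ = $14,015. Book value $60,732.
Year 5: ⌊$60,732 × 150%/8⌋ = $11,387. Book value $49,345.
Year 6: ⌊$49,345 × 150%/8⌋ = $9,252. Book value $40,093.
Year 7: ⌊$40,093 × 150%/8⌋ = $7,517. Book value $32,576.
Year 8 (final): $32,576 − $8,300 = $24,276. Book value $8,300.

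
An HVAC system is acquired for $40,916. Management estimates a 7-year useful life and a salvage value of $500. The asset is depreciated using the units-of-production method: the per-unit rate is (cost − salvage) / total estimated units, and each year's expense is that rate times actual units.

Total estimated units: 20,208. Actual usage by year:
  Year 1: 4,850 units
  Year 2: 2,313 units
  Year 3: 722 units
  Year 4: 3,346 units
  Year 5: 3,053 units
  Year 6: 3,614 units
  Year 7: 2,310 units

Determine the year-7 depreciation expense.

$4,620

Depreciable base = $40,916 − $500 = $40,416.
Rate = $40,416 / 20,208 units = $2 per unit.
Year 1: 4,850 × $2 = $9,700. Book value $31,216.
Year 2: 2,313 × $2 = $4,626. Book value $26,590.
Year 3: 722 × $2 = $1,444. Book value $25,146.
Year 4: 3,346 × $2 = $6,692. Book value $18,454.
Year 5: 3,053 × $2 = $6,106. Book value $12,348.
Year 6: 3,614 × $2 = $7,228. Book value $5,120.
Year 7: 2,310 × $2 = $4,620. Book value $500.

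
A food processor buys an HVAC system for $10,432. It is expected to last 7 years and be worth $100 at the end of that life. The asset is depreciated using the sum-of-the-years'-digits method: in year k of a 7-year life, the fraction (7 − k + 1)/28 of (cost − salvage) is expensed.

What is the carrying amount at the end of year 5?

$1,207

Depreciable base = $10,432 − $100 = $10,332.
Sum of the years' digits = 7+6+5+4+3+2+1 = 28.
Year 1: $10,332 × 7/28 = $2,583. Book value $7,849.
Year 2: $10,332 × 6/28 = $2,214. Book value $5,635.
Year 3: $10,332 × 5/28 = $1,845. Book value $3,790.
Year 4: $10,332 × 4/28 = $1,476. Book value $2,314.
Year 5: $10,332 × 3/28 = $1,107. Book value $1,207.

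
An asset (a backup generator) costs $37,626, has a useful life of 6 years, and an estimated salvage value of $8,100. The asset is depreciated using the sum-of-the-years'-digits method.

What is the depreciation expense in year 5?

Depreciable base = $37,626 − $8,100 = $29,526.
Sum of the years' digits = 6+5+4+3+2+1 = 21.
Year 1: $29,526 × 6/21 = $8,436. Book value $29,190.
Year 2: $29,526 × 5/21 = $7,030. Book value $22,160.
Year 3: $29,526 × 4/21 = $5,624. Book value $16,536.
Year 4: $29,526 × 3/21 = $4,218. Book value $12,318.
Year 5: $29,526 × 2/21 = $2,812. Book value $9,506.

$2,812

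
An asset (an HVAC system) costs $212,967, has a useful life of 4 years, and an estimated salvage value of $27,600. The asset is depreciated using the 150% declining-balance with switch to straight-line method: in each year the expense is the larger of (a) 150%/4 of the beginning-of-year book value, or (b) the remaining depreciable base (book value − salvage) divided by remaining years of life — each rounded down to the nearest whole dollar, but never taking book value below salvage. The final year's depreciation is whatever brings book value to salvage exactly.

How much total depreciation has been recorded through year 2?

Depreciable base = $212,967 − $27,600 = $185,367.
Year 1: DB = ⌊$212,967 × 150%/4⌋ = $79,862; SL = ⌊$185,367/4⌋ = $46,341 → take DB $79,862. Book value $133,105.
Year 2: DB = ⌊$133,105 × 150%/4⌋ = $49,914; SL = ⌊$105,505/3⌋ = $35,168 → take DB $49,914. Book value $83,191.
Accumulated through year 2 = $212,967 − $83,191 = $129,776.

$129,776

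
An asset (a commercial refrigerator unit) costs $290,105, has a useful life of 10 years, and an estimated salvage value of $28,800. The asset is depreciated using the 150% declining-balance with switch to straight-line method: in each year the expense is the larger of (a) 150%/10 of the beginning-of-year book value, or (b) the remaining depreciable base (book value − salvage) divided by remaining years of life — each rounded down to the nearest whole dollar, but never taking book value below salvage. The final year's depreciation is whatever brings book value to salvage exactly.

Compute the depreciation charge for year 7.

Depreciable base = $290,105 − $28,800 = $261,305.
Year 1: DB = ⌊$290,105 × 150%/10⌋ = $43,515; SL = ⌊$261,305/10⌋ = $26,130 → take DB $43,515. Book value $246,590.
Year 2: DB = ⌊$246,590 × 150%/10⌋ = $36,988; SL = ⌊$217,790/9⌋ = $24,198 → take DB $36,988. Book value $209,602.
Year 3: DB = ⌊$209,602 × 150%/10⌋ = $31,440; SL = ⌊$180,802/8⌋ = $22,600 → take DB $31,440. Book value $178,162.
Year 4: DB = ⌊$178,162 × 150%/10⌋ = $26,724; SL = ⌊$149,362/7⌋ = $21,337 → take DB $26,724. Book value $151,438.
Year 5: DB = ⌊$151,438 × 150%/10⌋ = $22,715; SL = ⌊$122,638/6⌋ = $20,439 → take DB $22,715. Book value $128,723.
Year 6: DB = ⌊$128,723 × 150%/10⌋ = $19,308; SL = ⌊$99,923/5⌋ = $19,984 → take SL $19,984. Book value $108,739.
Year 7: DB = ⌊$108,739 × 150%/10⌋ = $16,310; SL = ⌊$79,939/4⌋ = $19,984 → take SL $19,984. Book value $88,755.

$19,984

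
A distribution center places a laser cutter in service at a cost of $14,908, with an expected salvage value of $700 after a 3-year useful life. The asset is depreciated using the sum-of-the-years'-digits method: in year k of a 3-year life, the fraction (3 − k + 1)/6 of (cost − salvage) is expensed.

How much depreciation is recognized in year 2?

Depreciable base = $14,908 − $700 = $14,208.
Sum of the years' digits = 3+2+1 = 6.
Year 1: $14,208 × 3/6 = $7,104. Book value $7,804.
Year 2: $14,208 × 2/6 = $4,736. Book value $3,068.

$4,736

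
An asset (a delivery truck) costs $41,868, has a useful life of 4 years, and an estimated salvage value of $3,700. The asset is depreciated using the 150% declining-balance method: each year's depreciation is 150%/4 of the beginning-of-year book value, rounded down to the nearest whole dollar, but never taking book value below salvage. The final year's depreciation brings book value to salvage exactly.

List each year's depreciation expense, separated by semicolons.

$15,700; $9,813; $6,133; $6,522

Depreciable base = $41,868 − $3,700 = $38,168.
Year 1: ⌊$41,868 × 150%/4⌋ = $15,700. Book value $26,168.
Year 2: ⌊$26,168 × 150%/4⌋ = $9,813. Book value $16,355.
Year 3: ⌊$16,355 × 150%/4⌋ = $6,133. Book value $10,222.
Year 4 (final): $10,222 − $3,700 = $6,522. Book value $3,700.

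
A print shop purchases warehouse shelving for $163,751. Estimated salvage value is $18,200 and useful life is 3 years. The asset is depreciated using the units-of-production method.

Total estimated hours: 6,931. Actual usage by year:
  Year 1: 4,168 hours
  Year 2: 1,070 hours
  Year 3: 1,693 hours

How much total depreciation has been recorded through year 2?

Depreciable base = $163,751 − $18,200 = $145,551.
Rate = $145,551 / 6,931 hours = $21 per hour.
Year 1: 4,168 × $21 = $87,528. Book value $76,223.
Year 2: 1,070 × $21 = $22,470. Book value $53,753.
Accumulated through year 2 = $163,751 − $53,753 = $109,998.

$109,998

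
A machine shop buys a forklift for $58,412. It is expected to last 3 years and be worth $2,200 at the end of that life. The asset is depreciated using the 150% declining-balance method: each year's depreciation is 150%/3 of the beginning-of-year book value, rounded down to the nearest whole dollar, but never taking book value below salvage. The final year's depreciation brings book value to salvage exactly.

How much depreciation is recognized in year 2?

$14,603

Depreciable base = $58,412 − $2,200 = $56,212.
Year 1: ⌊$58,412 × 150%/3⌋ = $29,206. Book value $29,206.
Year 2: ⌊$29,206 × 150%/3⌋ = $14,603. Book value $14,603.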